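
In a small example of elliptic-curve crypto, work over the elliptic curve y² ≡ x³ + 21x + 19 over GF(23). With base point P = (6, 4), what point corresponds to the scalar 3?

(8, 3)

Repeated addition: build up to 3P.
2P: tangent at (6, 4): λ = (3·6² + 21)/(2·4) ≡ 14/8. 8⁻¹ ≡ 3 (mod 23), so λ ≡ 14·3 ≡ 19.
  x = λ² - 6 - 6 = 361 - 12 ≡ 4; y = λ·(6 - 4) - 4 ≡ 11. → (4, 11)
3P: (4, 11) + (6, 4). λ = (4 - 11)/(6 - 4) ≡ 16/2 mod 23. 2⁻¹ ≡ 12 (mod 23) since 2·12 = 24 ≡ 1, so λ ≡ 8.
  x = λ² - 4 - 6 = 64 - 10 ≡ 8; y = λ·(4 - 8) - 11 ≡ 3. → (8, 3)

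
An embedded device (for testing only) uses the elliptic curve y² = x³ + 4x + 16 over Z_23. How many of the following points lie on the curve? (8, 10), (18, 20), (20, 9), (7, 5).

(8, 10): 10² ≡ 8, rhs ≡ 8 → on.
(18, 20): 20² ≡ 9, rhs ≡ 9 → on.
(20, 9): 9² ≡ 12, rhs ≡ 0 → off.
(7, 5): 5² ≡ 2, rhs ≡ 19 → off.

2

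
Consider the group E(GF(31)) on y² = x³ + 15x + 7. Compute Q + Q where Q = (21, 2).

(8, 22)

tangent at (21, 2): λ = (3·21² + 15)/(2·2) ≡ 5/4. 4⁻¹ ≡ 8 (mod 31) since 4·8 = 32 ≡ 1, so λ ≡ 5·8 ≡ 9.
  x = λ² - 21 - 21 = 81 - 42 ≡ 8; y = λ·(21 - 8) - 2 ≡ 22. → (8, 22)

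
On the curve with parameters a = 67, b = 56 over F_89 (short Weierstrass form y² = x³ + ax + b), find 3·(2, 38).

(28, 11)

Write G = (2, 38).
Repeated addition: build up to 3G.
2G: tangent at (2, 38): λ = (3·2² + 67)/(2·38) ≡ 79/76. 76⁻¹ ≡ 41 (mod 89), so λ ≡ 79·41 ≡ 35.
  x = λ² - 2 - 2 = 1225 - 4 ≡ 64; y = λ·(2 - 64) - 38 ≡ 17. → (64, 17)
3G: (64, 17) + (2, 38). λ = (38 - 17)/(2 - 64) ≡ 21/27 mod 89. 27⁻¹ ≡ 33 (mod 89), so λ ≡ 70.
  x = λ² - 64 - 2 = 4900 - 66 ≡ 28; y = λ·(64 - 28) - 17 ≡ 11. → (28, 11)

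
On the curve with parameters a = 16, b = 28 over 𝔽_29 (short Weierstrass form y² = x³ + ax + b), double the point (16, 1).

tangent at (16, 1): λ = (3·16² + 16)/(2·1) ≡ 1/2. 2⁻¹ ≡ 15 (mod 29), so λ ≡ 1·15 ≡ 15.
  x = λ² - 16 - 16 = 225 - 32 ≡ 19; y = λ·(16 - 19) - 1 ≡ 12. → (19, 12)

(19, 12)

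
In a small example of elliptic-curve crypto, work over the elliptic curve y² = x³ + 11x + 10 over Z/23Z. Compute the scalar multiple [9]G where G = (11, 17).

(16, 2)

Double-and-add on 9 = (1001)₂. Start with G = (11, 17) for the leading 1-bit.
double: tangent at (11, 17): λ = (3·11² + 11)/(2·17) ≡ 6/11. 11⁻¹ ≡ 21 (mod 23), so λ ≡ 6·21 ≡ 11.
  x = λ² - 11 - 11 = 121 - 22 ≡ 7; y = λ·(11 - 7) - 17 ≡ 4. → (7, 4)
double: tangent at (7, 4): λ = (3·7² + 11)/(2·4) ≡ 20/8. 8⁻¹ ≡ 3 (mod 23), so λ ≡ 20·3 ≡ 14.
  x = λ² - 7 - 7 = 196 - 14 ≡ 21; y = λ·(7 - 21) - 4 ≡ 7. → (21, 7)
double: tangent at (21, 7): λ = (3·21² + 11)/(2·7) ≡ 0/14. 14⁻¹ ≡ 5 (mod 23) since 14·5 = 70 ≡ 1, so λ ≡ 0·5 ≡ 0.
  x = λ² - 21 - 21 = 0 - 42 ≡ 4; y = λ·(21 - 4) - 7 ≡ 16. → (4, 16)
add G: (4, 16) + (11, 17). λ = (17 - 16)/(11 - 4) ≡ 1/7 mod 23. 7⁻¹ ≡ 10 (mod 23), so λ ≡ 10.
  x = λ² - 4 - 11 = 100 - 15 ≡ 16; y = λ·(4 - 16) - 16 ≡ 2. → (16, 2)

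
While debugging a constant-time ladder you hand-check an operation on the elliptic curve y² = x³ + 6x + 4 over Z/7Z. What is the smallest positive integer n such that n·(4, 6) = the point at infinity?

2P: tangent at (4, 6): λ = (3·4² + 6)/(2·6) ≡ 5/5. 5⁻¹ ≡ 3 (mod 7) since 5·3 = 15 ≡ 1, so λ ≡ 5·3 ≡ 1.
  x = λ² - 4 - 4 = 1 - 8 ≡ 0; y = λ·(4 - 0) - 6 ≡ 5. → (0, 5)
3P: (0, 5) + (4, 6). λ = (6 - 5)/(4 - 0) ≡ 1/4 mod 7. 4⁻¹ ≡ 2 (mod 7), so λ ≡ 2.
  x = λ² - 0 - 4 = 4 - 4 ≡ 0; y = λ·(0 - 0) - 5 ≡ 2. → (0, 2)
4P: (0, 2) + (4, 6). λ = (6 - 2)/(4 - 0) ≡ 4/4 mod 7. 4⁻¹ ≡ 2 (mod 7) since 4·2 = 8 ≡ 1, so λ ≡ 1.
  x = λ² - 0 - 4 = 1 - 4 ≡ 4; y = λ·(0 - 4) - 2 ≡ 1. → (4, 1)
5P: (4, 1) + (4, 6): same x and y₁ ≡ -y₂, so the sum is the point at infinity.
5P = the point at infinity, so the order is 5.

5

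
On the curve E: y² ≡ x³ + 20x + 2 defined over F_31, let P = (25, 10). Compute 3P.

(7, 19)

Repeated addition: build up to 3P.
2P: tangent at (25, 10): λ = (3·25² + 20)/(2·10) ≡ 4/20. 20⁻¹ ≡ 14 (mod 31) since 20·14 = 280 ≡ 1, so λ ≡ 4·14 ≡ 25.
  x = λ² - 25 - 25 = 625 - 50 ≡ 17; y = λ·(25 - 17) - 10 ≡ 4. → (17, 4)
3P: (17, 4) + (25, 10). λ = (10 - 4)/(25 - 17) ≡ 6/8 mod 31. 8⁻¹ ≡ 4 (mod 31), so λ ≡ 24.
  x = λ² - 17 - 25 = 576 - 42 ≡ 7; y = λ·(17 - 7) - 4 ≡ 19. → (7, 19)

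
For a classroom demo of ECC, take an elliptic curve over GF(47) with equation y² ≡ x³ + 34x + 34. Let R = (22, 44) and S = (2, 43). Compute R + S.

(22, 44) + (2, 43). λ = (43 - 44)/(2 - 22) ≡ 46/27 mod 47. 27⁻¹ ≡ 7 (mod 47) since 27·7 = 189 ≡ 1, so λ ≡ 40.
  x = λ² - 22 - 2 = 1600 - 24 ≡ 25; y = λ·(22 - 25) - 44 ≡ 24. → (25, 24)

(25, 24)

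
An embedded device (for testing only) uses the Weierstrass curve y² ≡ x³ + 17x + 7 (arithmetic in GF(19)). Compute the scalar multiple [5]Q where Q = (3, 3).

Repeated addition: build up to 5Q.
2Q: tangent at (3, 3): λ = (3·3² + 17)/(2·3) ≡ 6/6. 6⁻¹ ≡ 16 (mod 19), so λ ≡ 6·16 ≡ 1.
  x = λ² - 3 - 3 = 1 - 6 ≡ 14; y = λ·(3 - 14) - 3 ≡ 5. → (14, 5)
3Q: (14, 5) + (3, 3). λ = (3 - 5)/(3 - 14) ≡ 17/8 mod 19. 8⁻¹ ≡ 12 (mod 19), so λ ≡ 14.
  x = λ² - 14 - 3 = 196 - 17 ≡ 8; y = λ·(14 - 8) - 5 ≡ 3. → (8, 3)
4Q: (8, 3) + (3, 3). λ = (3 - 3)/(3 - 8) ≡ 0/14 mod 19. 14⁻¹ ≡ 15 (mod 19), so λ ≡ 0.
  x = λ² - 8 - 3 = 0 - 11 ≡ 8; y = λ·(8 - 8) - 3 ≡ 16. → (8, 16)
5Q: (8, 16) + (3, 3). λ = (3 - 16)/(3 - 8) ≡ 6/14 mod 19. 14⁻¹ ≡ 15 (mod 19), so λ ≡ 14.
  x = λ² - 8 - 3 = 196 - 11 ≡ 14; y = λ·(8 - 14) - 16 ≡ 14. → (14, 14)

(14, 14)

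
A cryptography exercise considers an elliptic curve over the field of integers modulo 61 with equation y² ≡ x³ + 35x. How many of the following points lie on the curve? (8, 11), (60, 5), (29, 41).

2

(8, 11): 11² ≡ 60, rhs ≡ 60 → on.
(60, 5): 5² ≡ 25, rhs ≡ 25 → on.
(29, 41): 41² ≡ 34, rhs ≡ 28 → off.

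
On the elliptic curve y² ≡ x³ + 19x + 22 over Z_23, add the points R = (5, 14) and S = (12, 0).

(5, 14) + (12, 0). λ = (0 - 14)/(12 - 5) ≡ 9/7 mod 23. 7⁻¹ ≡ 10 (mod 23), so λ ≡ 21.
  x = λ² - 5 - 12 = 441 - 17 ≡ 10; y = λ·(5 - 10) - 14 ≡ 19. → (10, 19)

(10, 19)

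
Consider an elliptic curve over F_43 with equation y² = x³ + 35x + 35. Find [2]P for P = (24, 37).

(38, 6)

tangent at (24, 37): λ = (3·24² + 35)/(2·37) ≡ 0/31. 31⁻¹ ≡ 25 (mod 43), so λ ≡ 0·25 ≡ 0.
  x = λ² - 24 - 24 = 0 - 48 ≡ 38; y = λ·(24 - 38) - 37 ≡ 6. → (38, 6)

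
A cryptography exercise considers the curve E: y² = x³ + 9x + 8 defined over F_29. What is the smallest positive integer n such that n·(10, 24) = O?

2P: tangent at (10, 24): λ = (3·10² + 9)/(2·24) ≡ 19/19. 19⁻¹ ≡ 26 (mod 29), so λ ≡ 19·26 ≡ 1.
  x = λ² - 10 - 10 = 1 - 20 ≡ 10; y = λ·(10 - 10) - 24 ≡ 5. → (10, 5)
3P: (10, 5) + (10, 24): same x and y₁ ≡ -y₂, so the sum is O.
3P = O, so the order is 3.

3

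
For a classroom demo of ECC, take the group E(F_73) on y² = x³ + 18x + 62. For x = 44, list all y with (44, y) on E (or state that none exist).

none

x³ + 18x + 62 = 86038 ≡ 44 (mod 73).
44 is a non-residue mod 73; no y exists.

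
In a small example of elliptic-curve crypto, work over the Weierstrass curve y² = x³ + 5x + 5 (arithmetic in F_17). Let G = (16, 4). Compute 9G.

(6, 9)

Double-and-add on 9 = (1001)₂. Start with G = (16, 4) for the leading 1-bit.
double: tangent at (16, 4): λ = (3·16² + 5)/(2·4) ≡ 8/8. 8⁻¹ ≡ 15 (mod 17) since 8·15 = 120 ≡ 1, so λ ≡ 8·15 ≡ 1.
  x = λ² - 16 - 16 = 1 - 32 ≡ 3; y = λ·(16 - 3) - 4 ≡ 9. → (3, 9)
double: tangent at (3, 9): λ = (3·3² + 5)/(2·9) ≡ 15/1. 1⁻¹ ≡ 1 (mod 17) since 1·1 = 1 ≡ 1, so λ ≡ 15·1 ≡ 15.
  x = λ² - 3 - 3 = 225 - 6 ≡ 15; y = λ·(3 - 15) - 9 ≡ 15. → (15, 15)
double: tangent at (15, 15): λ = (3·15² + 5)/(2·15) ≡ 0/13. 13⁻¹ ≡ 4 (mod 17), so λ ≡ 0·4 ≡ 0.
  x = λ² - 15 - 15 = 0 - 30 ≡ 4; y = λ·(15 - 4) - 15 ≡ 2. → (4, 2)
add G: (4, 2) + (16, 4). λ = (4 - 2)/(16 - 4) ≡ 2/12 mod 17. 12⁻¹ ≡ 10 (mod 17), so λ ≡ 3.
  x = λ² - 4 - 16 = 9 - 20 ≡ 6; y = λ·(4 - 6) - 2 ≡ 9. → (6, 9)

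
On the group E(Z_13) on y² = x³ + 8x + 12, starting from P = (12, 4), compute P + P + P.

Repeated addition: build up to 3P.
2P: tangent at (12, 4): λ = (3·12² + 8)/(2·4) ≡ 11/8. 8⁻¹ ≡ 5 (mod 13), so λ ≡ 11·5 ≡ 3.
  x = λ² - 12 - 12 = 9 - 24 ≡ 11; y = λ·(12 - 11) - 4 ≡ 12. → (11, 12)
3P: (11, 12) + (12, 4). λ = (4 - 12)/(12 - 11) ≡ 5/1 mod 13. 1⁻¹ ≡ 1 (mod 13), so λ ≡ 5.
  x = λ² - 11 - 12 = 25 - 23 ≡ 2; y = λ·(11 - 2) - 12 ≡ 7. → (2, 7)

(2, 7)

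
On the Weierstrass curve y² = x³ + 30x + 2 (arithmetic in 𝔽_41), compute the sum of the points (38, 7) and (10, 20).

(38, 7) + (10, 20). λ = (20 - 7)/(10 - 38) ≡ 13/13 mod 41. 13⁻¹ ≡ 19 (mod 41), so λ ≡ 1.
  x = λ² - 38 - 10 = 1 - 48 ≡ 35; y = λ·(38 - 35) - 7 ≡ 37. → (35, 37)

(35, 37)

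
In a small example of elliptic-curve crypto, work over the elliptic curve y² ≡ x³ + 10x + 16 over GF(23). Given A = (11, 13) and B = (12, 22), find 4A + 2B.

First 4A:
Repeated addition: build up to 4A.
2A: tangent at (11, 13): λ = (3·11² + 10)/(2·13) ≡ 5/3. 3⁻¹ ≡ 8 (mod 23), so λ ≡ 5·8 ≡ 17.
  x = λ² - 11 - 11 = 289 - 22 ≡ 14; y = λ·(11 - 14) - 13 ≡ 5. → (14, 5)
3A: (14, 5) + (11, 13). λ = (13 - 5)/(11 - 14) ≡ 8/20 mod 23. 20⁻¹ ≡ 15 (mod 23) since 20·15 = 300 ≡ 1, so λ ≡ 5.
  x = λ² - 14 - 11 = 25 - 25 ≡ 0; y = λ·(14 - 0) - 5 ≡ 19. → (0, 19)
4A: (0, 19) + (11, 13). λ = (13 - 19)/(11 - 0) ≡ 17/11 mod 23. 11⁻¹ ≡ 21 (mod 23), so λ ≡ 12.
  x = λ² - 0 - 11 = 144 - 11 ≡ 18; y = λ·(0 - 18) - 19 ≡ 18. → (18, 18)
4A = (18, 18).
Next 2B:
Repeated addition: build up to 2B.
2B: tangent at (12, 22): λ = (3·12² + 10)/(2·22) ≡ 5/21. 21⁻¹ ≡ 11 (mod 23) since 21·11 = 231 ≡ 1, so λ ≡ 5·11 ≡ 9.
  x = λ² - 12 - 12 = 81 - 24 ≡ 11; y = λ·(12 - 11) - 22 ≡ 10. → (11, 10)
2B = (11, 10).
Finally 4A + 2B:
(18, 18) + (11, 10). λ = (10 - 18)/(11 - 18) ≡ 15/16 mod 23. 16⁻¹ ≡ 13 (mod 23), so λ ≡ 11.
  x = λ² - 18 - 11 = 121 - 29 ≡ 0; y = λ·(18 - 0) - 18 ≡ 19. → (0, 19)

(0, 19)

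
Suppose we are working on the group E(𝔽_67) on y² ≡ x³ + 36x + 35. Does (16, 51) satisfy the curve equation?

y² = 51² ≡ 55; x³ + 36x + 35 = 4707 ≡ 17 (mod 67). 55 ≠ 17.

no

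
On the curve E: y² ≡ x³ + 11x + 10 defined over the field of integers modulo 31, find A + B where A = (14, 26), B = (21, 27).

(14, 26) + (21, 27). λ = (27 - 26)/(21 - 14) ≡ 1/7 mod 31. 7⁻¹ ≡ 9 (mod 31), so λ ≡ 9.
  x = λ² - 14 - 21 = 81 - 35 ≡ 15; y = λ·(14 - 15) - 26 ≡ 27. → (15, 27)

(15, 27)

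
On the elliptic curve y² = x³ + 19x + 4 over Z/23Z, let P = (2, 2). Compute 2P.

tangent at (2, 2): λ = (3·2² + 19)/(2·2) ≡ 8/4. 4⁻¹ ≡ 6 (mod 23), so λ ≡ 8·6 ≡ 2.
  x = λ² - 2 - 2 = 4 - 4 ≡ 0; y = λ·(2 - 0) - 2 ≡ 2. → (0, 2)

(0, 2)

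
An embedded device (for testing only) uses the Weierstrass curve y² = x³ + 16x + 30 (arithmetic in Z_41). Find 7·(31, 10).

Write Q = (31, 10).
Double-and-add on 7 = (111)₂. Start with Q = (31, 10) for the leading 1-bit.
double: tangent at (31, 10): λ = (3·31² + 16)/(2·10) ≡ 29/20. 20⁻¹ ≡ 39 (mod 41), so λ ≡ 29·39 ≡ 24.
  x = λ² - 31 - 31 = 576 - 62 ≡ 22; y = λ·(31 - 22) - 10 ≡ 1. → (22, 1)
add Q: (22, 1) + (31, 10). λ = (10 - 1)/(31 - 22) ≡ 9/9 mod 41. 9⁻¹ ≡ 32 (mod 41), so λ ≡ 1.
  x = λ² - 22 - 31 = 1 - 53 ≡ 30; y = λ·(22 - 30) - 1 ≡ 32. → (30, 32)
double: tangent at (30, 32): λ = (3·30² + 16)/(2·32) ≡ 10/23. 23⁻¹ ≡ 25 (mod 41), so λ ≡ 10·25 ≡ 4.
  x = λ² - 30 - 30 = 16 - 60 ≡ 38; y = λ·(30 - 38) - 32 ≡ 18. → (38, 18)
add Q: (38, 18) + (31, 10). λ = (10 - 18)/(31 - 38) ≡ 33/34 mod 41. 34⁻¹ ≡ 35 (mod 41), so λ ≡ 7.
  x = λ² - 38 - 31 = 49 - 69 ≡ 21; y = λ·(38 - 21) - 18 ≡ 19. → (21, 19)

(21, 19)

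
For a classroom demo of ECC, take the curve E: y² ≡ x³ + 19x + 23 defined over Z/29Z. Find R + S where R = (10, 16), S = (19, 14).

(9, 16)

(10, 16) + (19, 14). λ = (14 - 16)/(19 - 10) ≡ 27/9 mod 29. 9⁻¹ ≡ 13 (mod 29), so λ ≡ 3.
  x = λ² - 10 - 19 = 9 - 29 ≡ 9; y = λ·(10 - 9) - 16 ≡ 16. → (9, 16)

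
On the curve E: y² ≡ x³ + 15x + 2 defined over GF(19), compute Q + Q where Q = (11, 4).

tangent at (11, 4): λ = (3·11² + 15)/(2·4) ≡ 17/8. 8⁻¹ ≡ 12 (mod 19), so λ ≡ 17·12 ≡ 14.
  x = λ² - 11 - 11 = 196 - 22 ≡ 3; y = λ·(11 - 3) - 4 ≡ 13. → (3, 13)

(3, 13)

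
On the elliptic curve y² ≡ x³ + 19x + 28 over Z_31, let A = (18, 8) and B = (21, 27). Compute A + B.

(18, 8) + (21, 27). λ = (27 - 8)/(21 - 18) ≡ 19/3 mod 31. 3⁻¹ ≡ 21 (mod 31), so λ ≡ 27.
  x = λ² - 18 - 21 = 729 - 39 ≡ 8; y = λ·(18 - 8) - 8 ≡ 14. → (8, 14)

(8, 14)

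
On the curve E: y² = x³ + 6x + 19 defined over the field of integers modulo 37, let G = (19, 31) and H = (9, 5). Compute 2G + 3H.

First 2G:
Repeated addition: build up to 2G.
2G: tangent at (19, 31): λ = (3·19² + 6)/(2·31) ≡ 16/25. 25⁻¹ ≡ 3 (mod 37), so λ ≡ 16·3 ≡ 11.
  x = λ² - 19 - 19 = 121 - 38 ≡ 9; y = λ·(19 - 9) - 31 ≡ 5. → (9, 5)
2G = (9, 5).
Next 3H:
Repeated addition: build up to 3H.
2H: tangent at (9, 5): λ = (3·9² + 6)/(2·5) ≡ 27/10. 10⁻¹ ≡ 26 (mod 37) since 10·26 = 260 ≡ 1, so λ ≡ 27·26 ≡ 36.
  x = λ² - 9 - 9 = 1296 - 18 ≡ 20; y = λ·(9 - 20) - 5 ≡ 6. → (20, 6)
3H: (20, 6) + (9, 5). λ = (5 - 6)/(9 - 20) ≡ 36/26 mod 37. 26⁻¹ ≡ 10 (mod 37), so λ ≡ 27.
  x = λ² - 20 - 9 = 729 - 29 ≡ 34; y = λ·(20 - 34) - 6 ≡ 23. → (34, 23)
3H = (34, 23).
Finally 2G + 3H:
(9, 5) + (34, 23). λ = (23 - 5)/(34 - 9) ≡ 18/25 mod 37. 25⁻¹ ≡ 3 (mod 37) since 25·3 = 75 ≡ 1, so λ ≡ 17.
  x = λ² - 9 - 34 = 289 - 43 ≡ 24; y = λ·(9 - 24) - 5 ≡ 36. → (24, 36)

(24, 36)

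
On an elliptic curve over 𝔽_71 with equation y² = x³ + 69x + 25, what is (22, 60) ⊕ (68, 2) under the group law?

(22, 60) + (68, 2). λ = (2 - 60)/(68 - 22) ≡ 13/46 mod 71. 46⁻¹ ≡ 17 (mod 71), so λ ≡ 8.
  x = λ² - 22 - 68 = 64 - 90 ≡ 45; y = λ·(22 - 45) - 60 ≡ 40. → (45, 40)

(45, 40)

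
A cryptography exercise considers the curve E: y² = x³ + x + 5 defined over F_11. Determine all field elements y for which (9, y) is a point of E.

none

x³ + 1x + 5 = 743 ≡ 6 (mod 11).
6 is a non-residue mod 11; no y exists.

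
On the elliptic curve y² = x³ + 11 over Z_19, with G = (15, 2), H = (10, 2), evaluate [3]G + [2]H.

(15, 17)

First 3G:
Repeated addition: build up to 3G.
2G: tangent at (15, 2): λ = (3·15² + 0)/(2·2) ≡ 10/4. 4⁻¹ ≡ 5 (mod 19) since 4·5 = 20 ≡ 1, so λ ≡ 10·5 ≡ 12.
  x = λ² - 15 - 15 = 144 - 30 ≡ 0; y = λ·(15 - 0) - 2 ≡ 7. → (0, 7)
3G: (0, 7) + (15, 2). λ = (2 - 7)/(15 - 0) ≡ 14/15 mod 19. 15⁻¹ ≡ 14 (mod 19) since 15·14 = 210 ≡ 1, so λ ≡ 6.
  x = λ² - 0 - 15 = 36 - 15 ≡ 2; y = λ·(0 - 2) - 7 ≡ 0. → (2, 0)
3G = (2, 0).
Next 2H:
Repeated addition: build up to 2H.
2H: tangent at (10, 2): λ = (3·10² + 0)/(2·2) ≡ 15/4. 4⁻¹ ≡ 5 (mod 19) since 4·5 = 20 ≡ 1, so λ ≡ 15·5 ≡ 18.
  x = λ² - 10 - 10 = 324 - 20 ≡ 0; y = λ·(10 - 0) - 2 ≡ 7. → (0, 7)
2H = (0, 7).
Finally 3G + 2H:
(2, 0) + (0, 7). λ = (7 - 0)/(0 - 2) ≡ 7/17 mod 19. 17⁻¹ ≡ 9 (mod 19), so λ ≡ 6.
  x = λ² - 2 - 0 = 36 - 2 ≡ 15; y = λ·(2 - 15) - 0 ≡ 17. → (15, 17)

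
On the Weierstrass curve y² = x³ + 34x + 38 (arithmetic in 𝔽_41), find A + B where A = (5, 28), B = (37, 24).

(5, 28) + (37, 24). λ = (24 - 28)/(37 - 5) ≡ 37/32 mod 41. 32⁻¹ ≡ 9 (mod 41), so λ ≡ 5.
  x = λ² - 5 - 37 = 25 - 42 ≡ 24; y = λ·(5 - 24) - 28 ≡ 0. → (24, 0)

(24, 0)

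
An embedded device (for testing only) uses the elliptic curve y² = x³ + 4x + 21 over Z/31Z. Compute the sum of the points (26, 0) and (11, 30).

(26, 0) + (11, 30). λ = (30 - 0)/(11 - 26) ≡ 30/16 mod 31. 16⁻¹ ≡ 2 (mod 31) since 16·2 = 32 ≡ 1, so λ ≡ 29.
  x = λ² - 26 - 11 = 841 - 37 ≡ 29; y = λ·(26 - 29) - 0 ≡ 6. → (29, 6)

(29, 6)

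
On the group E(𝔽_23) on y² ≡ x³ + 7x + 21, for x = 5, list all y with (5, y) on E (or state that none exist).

none

x³ + 7x + 21 = 181 ≡ 20 (mod 23).
20 is a non-residue mod 23; no y exists.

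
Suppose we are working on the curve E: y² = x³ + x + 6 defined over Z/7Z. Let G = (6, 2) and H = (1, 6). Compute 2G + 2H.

(6, 5)

First 2G:
Repeated addition: build up to 2G.
2G: tangent at (6, 2): λ = (3·6² + 1)/(2·2) ≡ 4/4. 4⁻¹ ≡ 2 (mod 7), so λ ≡ 4·2 ≡ 1.
  x = λ² - 6 - 6 = 1 - 12 ≡ 3; y = λ·(6 - 3) - 2 ≡ 1. → (3, 1)
2G = (3, 1).
Next 2H:
Repeated addition: build up to 2H.
2H: tangent at (1, 6): λ = (3·1² + 1)/(2·6) ≡ 4/5. 5⁻¹ ≡ 3 (mod 7), so λ ≡ 4·3 ≡ 5.
  x = λ² - 1 - 1 = 25 - 2 ≡ 2; y = λ·(1 - 2) - 6 ≡ 3. → (2, 3)
2H = (2, 3).
Finally 2G + 2H:
(3, 1) + (2, 3). λ = (3 - 1)/(2 - 3) ≡ 2/6 mod 7. 6⁻¹ ≡ 6 (mod 7) since 6·6 = 36 ≡ 1, so λ ≡ 5.
  x = λ² - 3 - 2 = 25 - 5 ≡ 6; y = λ·(3 - 6) - 1 ≡ 5. → (6, 5)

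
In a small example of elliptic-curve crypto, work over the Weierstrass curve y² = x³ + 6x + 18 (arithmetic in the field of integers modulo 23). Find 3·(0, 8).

(13, 19)

Write Q = (0, 8).
Repeated addition: build up to 3Q.
2Q: tangent at (0, 8): λ = (3·0² + 6)/(2·8) ≡ 6/16. 16⁻¹ ≡ 13 (mod 23), so λ ≡ 6·13 ≡ 9.
  x = λ² - 0 - 0 = 81 - 0 ≡ 12; y = λ·(0 - 12) - 8 ≡ 22. → (12, 22)
3Q: (12, 22) + (0, 8). λ = (8 - 22)/(0 - 12) ≡ 9/11 mod 23. 11⁻¹ ≡ 21 (mod 23) since 11·21 = 231 ≡ 1, so λ ≡ 5.
  x = λ² - 12 - 0 = 25 - 12 ≡ 13; y = λ·(12 - 13) - 22 ≡ 19. → (13, 19)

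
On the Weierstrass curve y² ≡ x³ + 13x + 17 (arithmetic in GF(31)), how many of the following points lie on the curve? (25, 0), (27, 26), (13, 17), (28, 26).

1

(25, 0): 0² ≡ 0, rhs ≡ 2 → off.
(27, 26): 26² ≡ 25, rhs ≡ 25 → on.
(13, 17): 17² ≡ 10, rhs ≡ 27 → off.
(28, 26): 26² ≡ 25, rhs ≡ 13 → off.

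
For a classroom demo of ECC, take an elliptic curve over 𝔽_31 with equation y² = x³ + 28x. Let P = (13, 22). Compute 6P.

Double-and-add on 6 = (110)₂. Start with P = (13, 22) for the leading 1-bit.
double: tangent at (13, 22): λ = (3·13² + 28)/(2·22) ≡ 8/13. 13⁻¹ ≡ 12 (mod 31), so λ ≡ 8·12 ≡ 3.
  x = λ² - 13 - 13 = 9 - 26 ≡ 14; y = λ·(13 - 14) - 22 ≡ 6. → (14, 6)
add P: (14, 6) + (13, 22). λ = (22 - 6)/(13 - 14) ≡ 16/30 mod 31. 30⁻¹ ≡ 30 (mod 31) since 30·30 = 900 ≡ 1, so λ ≡ 15.
  x = λ² - 14 - 13 = 225 - 27 ≡ 12; y = λ·(14 - 12) - 6 ≡ 24. → (12, 24)
double: tangent at (12, 24): λ = (3·12² + 28)/(2·24) ≡ 26/17. 17⁻¹ ≡ 11 (mod 31), so λ ≡ 26·11 ≡ 7.
  x = λ² - 12 - 12 = 49 - 24 ≡ 25; y = λ·(12 - 25) - 24 ≡ 9. → (25, 9)

(25, 9)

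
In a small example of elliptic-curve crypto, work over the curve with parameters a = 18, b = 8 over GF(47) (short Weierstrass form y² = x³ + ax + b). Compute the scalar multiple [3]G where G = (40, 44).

Repeated addition: build up to 3G.
2G: tangent at (40, 44): λ = (3·40² + 18)/(2·44) ≡ 24/41. 41⁻¹ ≡ 39 (mod 47), so λ ≡ 24·39 ≡ 43.
  x = λ² - 40 - 40 = 1849 - 80 ≡ 30; y = λ·(40 - 30) - 44 ≡ 10. → (30, 10)
3G: (30, 10) + (40, 44). λ = (44 - 10)/(40 - 30) ≡ 34/10 mod 47. 10⁻¹ ≡ 33 (mod 47) since 10·33 = 330 ≡ 1, so λ ≡ 41.
  x = λ² - 30 - 40 = 1681 - 70 ≡ 13; y = λ·(30 - 13) - 10 ≡ 29. → (13, 29)

(13, 29)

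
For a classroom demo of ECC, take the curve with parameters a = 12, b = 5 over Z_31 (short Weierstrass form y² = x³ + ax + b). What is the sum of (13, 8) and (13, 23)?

O

The two points share x = 13 and their y-coordinates satisfy 8 + 23 ≡ 0 (mod 31), so they are inverses. Their sum is 𝒪.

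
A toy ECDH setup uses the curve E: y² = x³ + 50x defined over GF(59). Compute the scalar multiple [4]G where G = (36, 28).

Repeated addition: build up to 4G.
2G: tangent at (36, 28): λ = (3·36² + 50)/(2·28) ≡ 44/56. 56⁻¹ ≡ 39 (mod 59), so λ ≡ 44·39 ≡ 5.
  x = λ² - 36 - 36 = 25 - 72 ≡ 12; y = λ·(36 - 12) - 28 ≡ 33. → (12, 33)
3G: (12, 33) + (36, 28). λ = (28 - 33)/(36 - 12) ≡ 54/24 mod 59. 24⁻¹ ≡ 32 (mod 59), so λ ≡ 17.
  x = λ² - 12 - 36 = 289 - 48 ≡ 5; y = λ·(12 - 5) - 33 ≡ 27. → (5, 27)
4G: (5, 27) + (36, 28). λ = (28 - 27)/(36 - 5) ≡ 1/31 mod 59. 31⁻¹ ≡ 40 (mod 59), so λ ≡ 40.
  x = λ² - 5 - 36 = 1600 - 41 ≡ 25; y = λ·(5 - 25) - 27 ≡ 58. → (25, 58)

(25, 58)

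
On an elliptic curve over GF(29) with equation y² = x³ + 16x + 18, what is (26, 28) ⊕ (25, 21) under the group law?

(27, 23)

(26, 28) + (25, 21). λ = (21 - 28)/(25 - 26) ≡ 22/28 mod 29. 28⁻¹ ≡ 28 (mod 29), so λ ≡ 7.
  x = λ² - 26 - 25 = 49 - 51 ≡ 27; y = λ·(26 - 27) - 28 ≡ 23. → (27, 23)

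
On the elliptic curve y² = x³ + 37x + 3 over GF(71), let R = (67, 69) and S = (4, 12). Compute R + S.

(67, 69) + (4, 12). λ = (12 - 69)/(4 - 67) ≡ 14/8 mod 71. 8⁻¹ ≡ 9 (mod 71) since 8·9 = 72 ≡ 1, so λ ≡ 55.
  x = λ² - 67 - 4 = 3025 - 71 ≡ 43; y = λ·(67 - 43) - 69 ≡ 44. → (43, 44)

(43, 44)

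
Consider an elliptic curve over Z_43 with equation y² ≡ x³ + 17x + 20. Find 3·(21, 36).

(7, 40)

Write P = (21, 36).
Repeated addition: build up to 3P.
2P: tangent at (21, 36): λ = (3·21² + 17)/(2·36) ≡ 7/29. 29⁻¹ ≡ 3 (mod 43), so λ ≡ 7·3 ≡ 21.
  x = λ² - 21 - 21 = 441 - 42 ≡ 12; y = λ·(21 - 12) - 36 ≡ 24. → (12, 24)
3P: (12, 24) + (21, 36). λ = (36 - 24)/(21 - 12) ≡ 12/9 mod 43. 9⁻¹ ≡ 24 (mod 43), so λ ≡ 30.
  x = λ² - 12 - 21 = 900 - 33 ≡ 7; y = λ·(12 - 7) - 24 ≡ 40. → (7, 40)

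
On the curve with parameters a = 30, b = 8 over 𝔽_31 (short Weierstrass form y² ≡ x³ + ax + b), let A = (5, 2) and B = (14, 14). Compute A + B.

(0, 15)

(5, 2) + (14, 14). λ = (14 - 2)/(14 - 5) ≡ 12/9 mod 31. 9⁻¹ ≡ 7 (mod 31), so λ ≡ 22.
  x = λ² - 5 - 14 = 484 - 19 ≡ 0; y = λ·(5 - 0) - 2 ≡ 15. → (0, 15)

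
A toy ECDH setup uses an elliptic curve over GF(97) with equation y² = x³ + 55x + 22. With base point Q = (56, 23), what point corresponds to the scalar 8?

(52, 67)

Double-and-add on 8 = (1000)₂. Start with Q = (56, 23) for the leading 1-bit.
double: tangent at (56, 23): λ = (3·56² + 55)/(2·23) ≡ 54/46. 46⁻¹ ≡ 19 (mod 97), so λ ≡ 54·19 ≡ 56.
  x = λ² - 56 - 56 = 3136 - 112 ≡ 17; y = λ·(56 - 17) - 23 ≡ 27. → (17, 27)
double: tangent at (17, 27): λ = (3·17² + 55)/(2·27) ≡ 49/54. 54⁻¹ ≡ 9 (mod 97) since 54·9 = 486 ≡ 1, so λ ≡ 49·9 ≡ 53.
  x = λ² - 17 - 17 = 2809 - 34 ≡ 59; y = λ·(17 - 59) - 27 ≡ 75. → (59, 75)
double: tangent at (59, 75): λ = (3·59² + 55)/(2·75) ≡ 22/53. 53⁻¹ ≡ 11 (mod 97), so λ ≡ 22·11 ≡ 48.
  x = λ² - 59 - 59 = 2304 - 118 ≡ 52; y = λ·(59 - 52) - 75 ≡ 67. → (52, 67)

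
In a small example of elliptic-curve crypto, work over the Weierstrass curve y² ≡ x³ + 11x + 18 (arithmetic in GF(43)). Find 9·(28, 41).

Write Q = (28, 41).
Double-and-add on 9 = (1001)₂. Start with Q = (28, 41) for the leading 1-bit.
double: tangent at (28, 41): λ = (3·28² + 11)/(2·41) ≡ 41/39. 39⁻¹ ≡ 32 (mod 43), so λ ≡ 41·32 ≡ 22.
  x = λ² - 28 - 28 = 484 - 56 ≡ 41; y = λ·(28 - 41) - 41 ≡ 17. → (41, 17)
double: tangent at (41, 17): λ = (3·41² + 11)/(2·17) ≡ 23/34. 34⁻¹ ≡ 19 (mod 43) since 34·19 = 646 ≡ 1, so λ ≡ 23·19 ≡ 7.
  x = λ² - 41 - 41 = 49 - 82 ≡ 10; y = λ·(41 - 10) - 17 ≡ 28. → (10, 28)
double: tangent at (10, 28): λ = (3·10² + 11)/(2·28) ≡ 10/13. 13⁻¹ ≡ 10 (mod 43), so λ ≡ 10·10 ≡ 14.
  x = λ² - 10 - 10 = 196 - 20 ≡ 4; y = λ·(10 - 4) - 28 ≡ 13. → (4, 13)
add Q: (4, 13) + (28, 41). λ = (41 - 13)/(28 - 4) ≡ 28/24 mod 43. 24⁻¹ ≡ 9 (mod 43), so λ ≡ 37.
  x = λ² - 4 - 28 = 1369 - 32 ≡ 4; y = λ·(4 - 4) - 13 ≡ 30. → (4, 30)

(4, 30)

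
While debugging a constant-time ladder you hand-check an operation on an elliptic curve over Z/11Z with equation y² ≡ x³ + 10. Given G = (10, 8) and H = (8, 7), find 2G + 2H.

First 2G:
Repeated addition: build up to 2G.
2G: tangent at (10, 8): λ = (3·10² + 0)/(2·8) ≡ 3/5. 5⁻¹ ≡ 9 (mod 11), so λ ≡ 3·9 ≡ 5.
  x = λ² - 10 - 10 = 25 - 20 ≡ 5; y = λ·(10 - 5) - 8 ≡ 6. → (5, 6)
2G = (5, 6).
Next 2H:
Repeated addition: build up to 2H.
2H: tangent at (8, 7): λ = (3·8² + 0)/(2·7) ≡ 5/3. 3⁻¹ ≡ 4 (mod 11), so λ ≡ 5·4 ≡ 9.
  x = λ² - 8 - 8 = 81 - 16 ≡ 10; y = λ·(8 - 10) - 7 ≡ 8. → (10, 8)
2H = (10, 8).
Finally 2G + 2H:
(5, 6) + (10, 8). λ = (8 - 6)/(10 - 5) ≡ 2/5 mod 11. 5⁻¹ ≡ 9 (mod 11), so λ ≡ 7.
  x = λ² - 5 - 10 = 49 - 15 ≡ 1; y = λ·(5 - 1) - 6 ≡ 0. → (1, 0)

(1, 0)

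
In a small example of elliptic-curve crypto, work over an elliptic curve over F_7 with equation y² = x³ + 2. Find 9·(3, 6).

O

Write P = (3, 6).
Double-and-add on 9 = (1001)₂. Start with P = (3, 6) for the leading 1-bit.
double: tangent at (3, 6): λ = (3·3² + 0)/(2·6) ≡ 6/5. 5⁻¹ ≡ 3 (mod 7), so λ ≡ 6·3 ≡ 4.
  x = λ² - 3 - 3 = 16 - 6 ≡ 3; y = λ·(3 - 3) - 6 ≡ 1. → (3, 1)
double: tangent at (3, 1): λ = (3·3² + 0)/(2·1) ≡ 6/2. 2⁻¹ ≡ 4 (mod 7), so λ ≡ 6·4 ≡ 3.
  x = λ² - 3 - 3 = 9 - 6 ≡ 3; y = λ·(3 - 3) - 1 ≡ 6. → (3, 6)
double: tangent at (3, 6): λ = (3·3² + 0)/(2·6) ≡ 6/5. 5⁻¹ ≡ 3 (mod 7) since 5·3 = 15 ≡ 1, so λ ≡ 6·3 ≡ 4.
  x = λ² - 3 - 3 = 16 - 6 ≡ 3; y = λ·(3 - 3) - 6 ≡ 1. → (3, 1)
add P: (3, 1) + (3, 6): same x and y₁ ≡ -y₂, so the sum is O.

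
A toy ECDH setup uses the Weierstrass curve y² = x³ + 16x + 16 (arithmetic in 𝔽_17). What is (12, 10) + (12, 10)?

(14, 3)

tangent at (12, 10): λ = (3·12² + 16)/(2·10) ≡ 6/3. 3⁻¹ ≡ 6 (mod 17) since 3·6 = 18 ≡ 1, so λ ≡ 6·6 ≡ 2.
  x = λ² - 12 - 12 = 4 - 24 ≡ 14; y = λ·(12 - 14) - 10 ≡ 3. → (14, 3)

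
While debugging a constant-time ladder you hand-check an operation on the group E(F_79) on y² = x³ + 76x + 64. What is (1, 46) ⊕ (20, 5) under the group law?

(1, 46) + (20, 5). λ = (5 - 46)/(20 - 1) ≡ 38/19 mod 79. 19⁻¹ ≡ 25 (mod 79), so λ ≡ 2.
  x = λ² - 1 - 20 = 4 - 21 ≡ 62; y = λ·(1 - 62) - 46 ≡ 69. → (62, 69)

(62, 69)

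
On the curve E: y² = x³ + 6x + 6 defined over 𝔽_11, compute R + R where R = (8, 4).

(6, 7)

tangent at (8, 4): λ = (3·8² + 6)/(2·4) ≡ 0/8. 8⁻¹ ≡ 7 (mod 11) since 8·7 = 56 ≡ 1, so λ ≡ 0·7 ≡ 0.
  x = λ² - 8 - 8 = 0 - 16 ≡ 6; y = λ·(8 - 6) - 4 ≡ 7. → (6, 7)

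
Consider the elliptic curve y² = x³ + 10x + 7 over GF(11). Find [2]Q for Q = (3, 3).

(3, 8)

tangent at (3, 3): λ = (3·3² + 10)/(2·3) ≡ 4/6. 6⁻¹ ≡ 2 (mod 11), so λ ≡ 4·2 ≡ 8.
  x = λ² - 3 - 3 = 64 - 6 ≡ 3; y = λ·(3 - 3) - 3 ≡ 8. → (3, 8)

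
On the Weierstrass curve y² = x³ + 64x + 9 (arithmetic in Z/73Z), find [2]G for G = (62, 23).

(47, 48)

tangent at (62, 23): λ = (3·62² + 64)/(2·23) ≡ 62/46. 46⁻¹ ≡ 27 (mod 73), so λ ≡ 62·27 ≡ 68.
  x = λ² - 62 - 62 = 4624 - 124 ≡ 47; y = λ·(62 - 47) - 23 ≡ 48. → (47, 48)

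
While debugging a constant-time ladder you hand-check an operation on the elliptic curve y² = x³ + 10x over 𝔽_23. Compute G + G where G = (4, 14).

tangent at (4, 14): λ = (3·4² + 10)/(2·14) ≡ 12/5. 5⁻¹ ≡ 14 (mod 23), so λ ≡ 12·14 ≡ 7.
  x = λ² - 4 - 4 = 49 - 8 ≡ 18; y = λ·(4 - 18) - 14 ≡ 3. → (18, 3)

(18, 3)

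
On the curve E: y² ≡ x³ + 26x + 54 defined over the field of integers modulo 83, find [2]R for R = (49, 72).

(16, 82)

tangent at (49, 72): λ = (3·49² + 26)/(2·72) ≡ 8/61. 61⁻¹ ≡ 49 (mod 83), so λ ≡ 8·49 ≡ 60.
  x = λ² - 49 - 49 = 3600 - 98 ≡ 16; y = λ·(49 - 16) - 72 ≡ 82. → (16, 82)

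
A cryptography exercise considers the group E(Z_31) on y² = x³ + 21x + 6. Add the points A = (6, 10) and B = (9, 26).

(6, 10) + (9, 26). λ = (26 - 10)/(9 - 6) ≡ 16/3 mod 31. 3⁻¹ ≡ 21 (mod 31) since 3·21 = 63 ≡ 1, so λ ≡ 26.
  x = λ² - 6 - 9 = 676 - 15 ≡ 10; y = λ·(6 - 10) - 10 ≡ 10. → (10, 10)

(10, 10)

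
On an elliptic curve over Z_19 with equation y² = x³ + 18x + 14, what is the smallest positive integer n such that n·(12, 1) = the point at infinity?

2P: tangent at (12, 1): λ = (3·12² + 18)/(2·1) ≡ 13/2. 2⁻¹ ≡ 10 (mod 19) since 2·10 = 20 ≡ 1, so λ ≡ 13·10 ≡ 16.
  x = λ² - 12 - 12 = 256 - 24 ≡ 4; y = λ·(12 - 4) - 1 ≡ 13. → (4, 13)
3P: (4, 13) + (12, 1). λ = (1 - 13)/(12 - 4) ≡ 7/8 mod 19. 8⁻¹ ≡ 12 (mod 19), so λ ≡ 8.
  x = λ² - 4 - 12 = 64 - 16 ≡ 10; y = λ·(4 - 10) - 13 ≡ 15. → (10, 15)
4P: (10, 15) + (12, 1). λ = (1 - 15)/(12 - 10) ≡ 5/2 mod 19. 2⁻¹ ≡ 10 (mod 19) since 2·10 = 20 ≡ 1, so λ ≡ 12.
  x = λ² - 10 - 12 = 144 - 22 ≡ 8; y = λ·(10 - 8) - 15 ≡ 9. → (8, 9)
5P: (8, 9) + (12, 1). λ = (1 - 9)/(12 - 8) ≡ 11/4 mod 19. 4⁻¹ ≡ 5 (mod 19), so λ ≡ 17.
  x = λ² - 8 - 12 = 289 - 20 ≡ 3; y = λ·(8 - 3) - 9 ≡ 0. → (3, 0)
6P: (3, 0) + (12, 1). λ = (1 - 0)/(12 - 3) ≡ 1/9 mod 19. 9⁻¹ ≡ 17 (mod 19), so λ ≡ 17.
  x = λ² - 3 - 12 = 289 - 15 ≡ 8; y = λ·(3 - 8) - 0 ≡ 10. → (8, 10)
7P: (8, 10) + (12, 1). λ = (1 - 10)/(12 - 8) ≡ 10/4 mod 19. 4⁻¹ ≡ 5 (mod 19), so λ ≡ 12.
  x = λ² - 8 - 12 = 144 - 20 ≡ 10; y = λ·(8 - 10) - 10 ≡ 4. → (10, 4)
8P: (10, 4) + (12, 1). λ = (1 - 4)/(12 - 10) ≡ 16/2 mod 19. 2⁻¹ ≡ 10 (mod 19) since 2·10 = 20 ≡ 1, so λ ≡ 8.
  x = λ² - 10 - 12 = 64 - 22 ≡ 4; y = λ·(10 - 4) - 4 ≡ 6. → (4, 6)
9P: (4, 6) + (12, 1). λ = (1 - 6)/(12 - 4) ≡ 14/8 mod 19. 8⁻¹ ≡ 12 (mod 19) since 8·12 = 96 ≡ 1, so λ ≡ 16.
  x = λ² - 4 - 12 = 256 - 16 ≡ 12; y = λ·(4 - 12) - 6 ≡ 18. → (12, 18)
10P: (12, 18) + (12, 1): same x and y₁ ≡ -y₂, so the sum is the point at infinity.
10P = the point at infinity, so the order is 10.

10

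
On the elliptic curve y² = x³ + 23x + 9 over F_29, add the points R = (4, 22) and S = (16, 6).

(14, 1)

(4, 22) + (16, 6). λ = (6 - 22)/(16 - 4) ≡ 13/12 mod 29. 12⁻¹ ≡ 17 (mod 29) since 12·17 = 204 ≡ 1, so λ ≡ 18.
  x = λ² - 4 - 16 = 324 - 20 ≡ 14; y = λ·(4 - 14) - 22 ≡ 1. → (14, 1)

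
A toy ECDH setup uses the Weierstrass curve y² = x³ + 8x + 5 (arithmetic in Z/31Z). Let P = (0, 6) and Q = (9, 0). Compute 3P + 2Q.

(21, 17)

First 3P:
Repeated addition: build up to 3P.
2P: tangent at (0, 6): λ = (3·0² + 8)/(2·6) ≡ 8/12. 12⁻¹ ≡ 13 (mod 31) since 12·13 = 156 ≡ 1, so λ ≡ 8·13 ≡ 11.
  x = λ² - 0 - 0 = 121 - 0 ≡ 28; y = λ·(0 - 28) - 6 ≡ 27. → (28, 27)
3P: (28, 27) + (0, 6). λ = (6 - 27)/(0 - 28) ≡ 10/3 mod 31. 3⁻¹ ≡ 21 (mod 31) since 3·21 = 63 ≡ 1, so λ ≡ 24.
  x = λ² - 28 - 0 = 576 - 28 ≡ 21; y = λ·(28 - 21) - 27 ≡ 17. → (21, 17)
3P = (21, 17).
Next 2Q:
Repeated addition: build up to 2Q.
2Q: (9, 0) + (9, 0): same x and y₁ ≡ -y₂, so the sum is the point at infinity.
2Q = the point at infinity.
Finally 3P + 2Q:
(21, 17) + the point at infinity = (21, 17) (identity).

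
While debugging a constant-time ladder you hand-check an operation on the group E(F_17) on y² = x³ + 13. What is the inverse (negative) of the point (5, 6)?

-(5, 6) = (5, -6 mod 17) = (5, 11).

(5, 11)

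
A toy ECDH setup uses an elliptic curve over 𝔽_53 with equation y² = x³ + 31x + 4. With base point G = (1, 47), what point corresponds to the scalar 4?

(1, 6)

Double-and-add on 4 = (100)₂. Start with G = (1, 47) for the leading 1-bit.
double: tangent at (1, 47): λ = (3·1² + 31)/(2·47) ≡ 34/41. 41⁻¹ ≡ 22 (mod 53), so λ ≡ 34·22 ≡ 6.
  x = λ² - 1 - 1 = 36 - 2 ≡ 34; y = λ·(1 - 34) - 47 ≡ 20. → (34, 20)
double: tangent at (34, 20): λ = (3·34² + 31)/(2·20) ≡ 1/40. 40⁻¹ ≡ 4 (mod 53) since 40·4 = 160 ≡ 1, so λ ≡ 1·4 ≡ 4.
  x = λ² - 34 - 34 = 16 - 68 ≡ 1; y = λ·(34 - 1) - 20 ≡ 6. → (1, 6)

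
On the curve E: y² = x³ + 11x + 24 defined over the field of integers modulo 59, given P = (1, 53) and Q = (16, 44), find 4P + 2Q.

First 4P:
Repeated addition: build up to 4P.
2P: tangent at (1, 53): λ = (3·1² + 11)/(2·53) ≡ 14/47. 47⁻¹ ≡ 54 (mod 59) since 47·54 = 2538 ≡ 1, so λ ≡ 14·54 ≡ 48.
  x = λ² - 1 - 1 = 2304 - 2 ≡ 1; y = λ·(1 - 1) - 53 ≡ 6. → (1, 6)
3P: (1, 6) + (1, 53): same x and y₁ ≡ -y₂, so the sum is the point at infinity.
4P: the point at infinity + (1, 53) = (1, 53) (identity).
4P = (1, 53).
Next 2Q:
Repeated addition: build up to 2Q.
2Q: tangent at (16, 44): λ = (3·16² + 11)/(2·44) ≡ 12/29. 29⁻¹ ≡ 57 (mod 59), so λ ≡ 12·57 ≡ 35.
  x = λ² - 16 - 16 = 1225 - 32 ≡ 13; y = λ·(16 - 13) - 44 ≡ 2. → (13, 2)
2Q = (13, 2).
Finally 4P + 2Q:
(1, 53) + (13, 2). λ = (2 - 53)/(13 - 1) ≡ 8/12 mod 59. 12⁻¹ ≡ 5 (mod 59) since 12·5 = 60 ≡ 1, so λ ≡ 40.
  x = λ² - 1 - 13 = 1600 - 14 ≡ 52; y = λ·(1 - 52) - 53 ≡ 31. → (52, 31)

(52, 31)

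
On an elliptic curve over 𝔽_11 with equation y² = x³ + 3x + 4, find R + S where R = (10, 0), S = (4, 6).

(9, 10)

(10, 0) + (4, 6). λ = (6 - 0)/(4 - 10) ≡ 6/5 mod 11. 5⁻¹ ≡ 9 (mod 11), so λ ≡ 10.
  x = λ² - 10 - 4 = 100 - 14 ≡ 9; y = λ·(10 - 9) - 0 ≡ 10. → (9, 10)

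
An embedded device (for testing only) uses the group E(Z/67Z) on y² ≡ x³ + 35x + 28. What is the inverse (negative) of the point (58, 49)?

(58, 18)

-(58, 49) = (58, -49 mod 67) = (58, 18).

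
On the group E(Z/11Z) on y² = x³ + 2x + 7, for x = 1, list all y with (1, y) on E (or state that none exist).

none

x³ + 2x + 7 = 10 ≡ 10 (mod 11).
10 is a non-residue mod 11; no y exists.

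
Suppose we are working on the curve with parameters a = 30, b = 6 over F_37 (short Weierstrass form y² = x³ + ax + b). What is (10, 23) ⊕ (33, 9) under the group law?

(32, 29)

(10, 23) + (33, 9). λ = (9 - 23)/(33 - 10) ≡ 23/23 mod 37. 23⁻¹ ≡ 29 (mod 37), so λ ≡ 1.
  x = λ² - 10 - 33 = 1 - 43 ≡ 32; y = λ·(10 - 32) - 23 ≡ 29. → (32, 29)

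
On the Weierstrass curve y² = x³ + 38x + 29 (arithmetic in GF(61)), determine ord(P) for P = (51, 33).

11

2P: tangent at (51, 33): λ = (3·51² + 38)/(2·33) ≡ 33/5. 5⁻¹ ≡ 49 (mod 61) since 5·49 = 245 ≡ 1, so λ ≡ 33·49 ≡ 31.
  x = λ² - 51 - 51 = 961 - 102 ≡ 5; y = λ·(51 - 5) - 33 ≡ 51. → (5, 51)
3P: (5, 51) + (51, 33). λ = (33 - 51)/(51 - 5) ≡ 43/46 mod 61. 46⁻¹ ≡ 4 (mod 61) since 46·4 = 184 ≡ 1, so λ ≡ 50.
  x = λ² - 5 - 51 = 2500 - 56 ≡ 4; y = λ·(5 - 4) - 51 ≡ 60. → (4, 60)
4P: (4, 60) + (51, 33). λ = (33 - 60)/(51 - 4) ≡ 34/47 mod 61. 47⁻¹ ≡ 13 (mod 61), so λ ≡ 15.
  x = λ² - 4 - 51 = 225 - 55 ≡ 48; y = λ·(4 - 48) - 60 ≡ 12. → (48, 12)
5P: (48, 12) + (51, 33). λ = (33 - 12)/(51 - 48) ≡ 21/3 mod 61. 3⁻¹ ≡ 41 (mod 61) since 3·41 = 123 ≡ 1, so λ ≡ 7.
  x = λ² - 48 - 51 = 49 - 99 ≡ 11; y = λ·(48 - 11) - 12 ≡ 3. → (11, 3)
6P: (11, 3) + (51, 33). λ = (33 - 3)/(51 - 11) ≡ 30/40 mod 61. 40⁻¹ ≡ 29 (mod 61) since 40·29 = 1160 ≡ 1, so λ ≡ 16.
  x = λ² - 11 - 51 = 256 - 62 ≡ 11; y = λ·(11 - 11) - 3 ≡ 58. → (11, 58)
7P: (11, 58) + (51, 33). λ = (33 - 58)/(51 - 11) ≡ 36/40 mod 61. 40⁻¹ ≡ 29 (mod 61), so λ ≡ 7.
  x = λ² - 11 - 51 = 49 - 62 ≡ 48; y = λ·(11 - 48) - 58 ≡ 49. → (48, 49)
8P: (48, 49) + (51, 33). λ = (33 - 49)/(51 - 48) ≡ 45/3 mod 61. 3⁻¹ ≡ 41 (mod 61) since 3·41 = 123 ≡ 1, so λ ≡ 15.
  x = λ² - 48 - 51 = 225 - 99 ≡ 4; y = λ·(48 - 4) - 49 ≡ 1. → (4, 1)
9P: (4, 1) + (51, 33). λ = (33 - 1)/(51 - 4) ≡ 32/47 mod 61. 47⁻¹ ≡ 13 (mod 61), so λ ≡ 50.
  x = λ² - 4 - 51 = 2500 - 55 ≡ 5; y = λ·(4 - 5) - 1 ≡ 10. → (5, 10)
10P: (5, 10) + (51, 33). λ = (33 - 10)/(51 - 5) ≡ 23/46 mod 61. 46⁻¹ ≡ 4 (mod 61), so λ ≡ 31.
  x = λ² - 5 - 51 = 961 - 56 ≡ 51; y = λ·(5 - 51) - 10 ≡ 28. → (51, 28)
11P: (51, 28) + (51, 33): same x and y₁ ≡ -y₂, so the sum is O.
11P = O, so the order is 11.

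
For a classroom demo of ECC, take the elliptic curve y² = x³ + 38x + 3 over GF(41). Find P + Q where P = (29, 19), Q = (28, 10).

(29, 19) + (28, 10). λ = (10 - 19)/(28 - 29) ≡ 32/40 mod 41. 40⁻¹ ≡ 40 (mod 41) since 40·40 = 1600 ≡ 1, so λ ≡ 9.
  x = λ² - 29 - 28 = 81 - 57 ≡ 24; y = λ·(29 - 24) - 19 ≡ 26. → (24, 26)

(24, 26)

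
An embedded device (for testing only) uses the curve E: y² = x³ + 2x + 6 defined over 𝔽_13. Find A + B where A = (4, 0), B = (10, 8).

(8, 12)

(4, 0) + (10, 8). λ = (8 - 0)/(10 - 4) ≡ 8/6 mod 13. 6⁻¹ ≡ 11 (mod 13) since 6·11 = 66 ≡ 1, so λ ≡ 10.
  x = λ² - 4 - 10 = 100 - 14 ≡ 8; y = λ·(4 - 8) - 0 ≡ 12. → (8, 12)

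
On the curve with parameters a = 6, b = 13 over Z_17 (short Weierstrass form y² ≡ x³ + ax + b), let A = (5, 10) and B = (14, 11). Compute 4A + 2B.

First 4A:
Double-and-add on 4 = (100)₂. Start with A = (5, 10) for the leading 1-bit.
double: tangent at (5, 10): λ = (3·5² + 6)/(2·10) ≡ 13/3. 3⁻¹ ≡ 6 (mod 17), so λ ≡ 13·6 ≡ 10.
  x = λ² - 5 - 5 = 100 - 10 ≡ 5; y = λ·(5 - 5) - 10 ≡ 7. → (5, 7)
double: tangent at (5, 7): λ = (3·5² + 6)/(2·7) ≡ 13/14. 14⁻¹ ≡ 11 (mod 17), so λ ≡ 13·11 ≡ 7.
  x = λ² - 5 - 5 = 49 - 10 ≡ 5; y = λ·(5 - 5) - 7 ≡ 10. → (5, 10)
4A = (5, 10).
Next 2B:
Repeated addition: build up to 2B.
2B: tangent at (14, 11): λ = (3·14² + 6)/(2·11) ≡ 16/5. 5⁻¹ ≡ 7 (mod 17), so λ ≡ 16·7 ≡ 10.
  x = λ² - 14 - 14 = 100 - 28 ≡ 4; y = λ·(14 - 4) - 11 ≡ 4. → (4, 4)
2B = (4, 4).
Finally 4A + 2B:
(5, 10) + (4, 4). λ = (4 - 10)/(4 - 5) ≡ 11/16 mod 17. 16⁻¹ ≡ 16 (mod 17), so λ ≡ 6.
  x = λ² - 5 - 4 = 36 - 9 ≡ 10; y = λ·(5 - 10) - 10 ≡ 11. → (10, 11)

(10, 11)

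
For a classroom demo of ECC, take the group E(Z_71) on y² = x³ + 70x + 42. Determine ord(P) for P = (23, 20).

10

2P: tangent at (23, 20): λ = (3·23² + 70)/(2·20) ≡ 24/40. 40⁻¹ ≡ 16 (mod 71), so λ ≡ 24·16 ≡ 29.
  x = λ² - 23 - 23 = 841 - 46 ≡ 14; y = λ·(23 - 14) - 20 ≡ 28. → (14, 28)
3P: (14, 28) + (23, 20). λ = (20 - 28)/(23 - 14) ≡ 63/9 mod 71. 9⁻¹ ≡ 8 (mod 71), so λ ≡ 7.
  x = λ² - 14 - 23 = 49 - 37 ≡ 12; y = λ·(14 - 12) - 28 ≡ 57. → (12, 57)
4P: (12, 57) + (23, 20). λ = (20 - 57)/(23 - 12) ≡ 34/11 mod 71. 11⁻¹ ≡ 13 (mod 71), so λ ≡ 16.
  x = λ² - 12 - 23 = 256 - 35 ≡ 8; y = λ·(12 - 8) - 57 ≡ 7. → (8, 7)
5P: (8, 7) + (23, 20). λ = (20 - 7)/(23 - 8) ≡ 13/15 mod 71. 15⁻¹ ≡ 19 (mod 71), so λ ≡ 34.
  x = λ² - 8 - 23 = 1156 - 31 ≡ 60; y = λ·(8 - 60) - 7 ≡ 0. → (60, 0)
6P: (60, 0) + (23, 20). λ = (20 - 0)/(23 - 60) ≡ 20/34 mod 71. 34⁻¹ ≡ 23 (mod 71), so λ ≡ 34.
  x = λ² - 60 - 23 = 1156 - 83 ≡ 8; y = λ·(60 - 8) - 0 ≡ 64. → (8, 64)
7P: (8, 64) + (23, 20). λ = (20 - 64)/(23 - 8) ≡ 27/15 mod 71. 15⁻¹ ≡ 19 (mod 71), so λ ≡ 16.
  x = λ² - 8 - 23 = 256 - 31 ≡ 12; y = λ·(8 - 12) - 64 ≡ 14. → (12, 14)
8P: (12, 14) + (23, 20). λ = (20 - 14)/(23 - 12) ≡ 6/11 mod 71. 11⁻¹ ≡ 13 (mod 71), so λ ≡ 7.
  x = λ² - 12 - 23 = 49 - 35 ≡ 14; y = λ·(12 - 14) - 14 ≡ 43. → (14, 43)
9P: (14, 43) + (23, 20). λ = (20 - 43)/(23 - 14) ≡ 48/9 mod 71. 9⁻¹ ≡ 8 (mod 71), so λ ≡ 29.
  x = λ² - 14 - 23 = 841 - 37 ≡ 23; y = λ·(14 - 23) - 43 ≡ 51. → (23, 51)
10P: (23, 51) + (23, 20): same x and y₁ ≡ -y₂, so the sum is 𝒪.
10P = 𝒪, so the order is 10.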